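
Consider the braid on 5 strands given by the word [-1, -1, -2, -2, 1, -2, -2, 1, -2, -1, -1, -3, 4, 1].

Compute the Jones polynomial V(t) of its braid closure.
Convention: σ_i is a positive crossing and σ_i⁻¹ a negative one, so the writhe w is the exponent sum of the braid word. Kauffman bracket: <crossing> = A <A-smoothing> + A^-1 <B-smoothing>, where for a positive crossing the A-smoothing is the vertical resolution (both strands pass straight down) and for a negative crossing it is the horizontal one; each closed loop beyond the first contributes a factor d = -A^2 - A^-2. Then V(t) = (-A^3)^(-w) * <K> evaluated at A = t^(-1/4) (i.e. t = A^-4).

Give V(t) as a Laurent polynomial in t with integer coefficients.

2*t^-2 - 3*t^-3 + 6*t^-4 - 7*t^-5 + 7*t^-6 - 7*t^-7 + 5*t^-8 - 3*t^-9 + t^-10

Derivation:
The presented braid s1^-1 s1^-1 s2^-1 s2^-1 s1 s2^-1 s2^-1 s1 s2^-1 s1^-1 s1^-1 s3^-1 s4 s1 on 5 strands reduces by inverse Markov moves (closure unchanged at each step):
  Deconjugate: the word is γ·β·γ⁻¹ with γ = s1^-1 (prefix) and γ⁻¹ = s1 (suffix); strip both.
  Destabilize: the word has the form β·s4 where s4 occurs only as the final letter (β ∈ B_4); drop it and the last strand → 4 strands.
  Destabilize: the word has the form β·s3^-1 where s3^-1 occurs only as the final letter (β ∈ B_3); drop it and the last strand → 3 strands.
Reduced to β = s1^-1 s2^-1 s2^-1 s1 s2^-1 s2^-1 s1 s2^-1 s1^-1 s1^-1 on 3 strands, 10 crossings.
Compute on β:
Braid: s1^-1 s2^-1 s2^-1 s1 s2^-1 s2^-1 s1 s2^-1 s1^-1 s1^-1 on 3 strands, 10 crossings.
Writhe w = (#positive) - (#negative) = 2 - 8 = -6.
Computing the Kauffman bracket via state sum. There are 2^10 = 1024 states.
Smooth each crossing (0=||, 1=⌣⌢); contribution A^(Σ sign_k(1-2s_k)) * d^(L-1).
Tabulate the states by total A-exponent and number of loops L (A-exp: L × count):
  A^10: L=7 ×1
  A^8: L=6 ×10
  A^6: L=5 ×44, L=7 ×1
  A^4: L=4 ×110, L=6 ×10
  A^2: L=3 ×166, L=5 ×44
  A^0: L=2 ×144, L=4 ×106, L=6 ×2
  A^-2: L=1 ×57, L=3 ×140, L=5 ×13
  A^-4: L=2 ×91, L=4 ×28, L=6 ×1
  A^-6: L=1 ×16, L=3 ×26, L=5 ×3
  A^-8: L=2 ×7, L=4 ×3
  A^-10: L=3 ×1
Each group contributes A^e * Σ count * d^(L-1):
Powers of d = -A^2 - A^-2: d^2 = A^4 + 2 + A^-4; d^3 = -A^6 - 3*A^2 - 3*A^-2 - A^-6; d^4 = A^8 + 4*A^4 + 6 + 4*A^-4 + A^-8; d^5 = -A^10 - 5*A^6 - 10*A^2 - 10*A^-2 - 5*A^-6 - A^-10; d^6 = A^12 + 6*A^8 + 15*A^4 + 20 + 15*A^-4 + 6*A^-8 + A^-12.
  A^10 * (d^6) = A^22 + 6*A^18 + 15*A^14 + 20*A^10 + 15*A^6 + 6*A^2 + A^-2
  A^8 * (10*d^5) = -10*A^18 - 50*A^14 - 100*A^10 - 100*A^6 - 50*A^2 - 10*A^-2
  A^6 * (44*d^4 + d^6) = A^18 + 50*A^14 + 191*A^10 + 284*A^6 + 191*A^2 + 50*A^-2 + A^-6
  A^4 * (110*d^3 + 10*d^5) = -10*A^14 - 160*A^10 - 430*A^6 - 430*A^2 - 160*A^-2 - 10*A^-6
  A^2 * (166*d^2 + 44*d^4) = 44*A^10 + 342*A^6 + 596*A^2 + 342*A^-2 + 44*A^-6
  A^0 * (144*d + 106*d^3 + 2*d^5) = -2*A^10 - 116*A^6 - 482*A^2 - 482*A^-2 - 116*A^-6 - 2*A^-10
  A^-2 * (57 + 140*d^2 + 13*d^4) = 13*A^6 + 192*A^2 + 415*A^-2 + 192*A^-6 + 13*A^-10
  A^-4 * (91*d + 28*d^3 + d^5) = -A^6 - 33*A^2 - 185*A^-2 - 185*A^-6 - 33*A^-10 - A^-14
  A^-6 * (16 + 26*d^2 + 3*d^4) = 3*A^2 + 38*A^-2 + 86*A^-6 + 38*A^-10 + 3*A^-14
  A^-8 * (7*d + 3*d^3) = -3*A^-2 - 16*A^-6 - 16*A^-10 - 3*A^-14
  A^-10 * (d^2) = A^-6 + 2*A^-10 + A^-14
Summing the groups: <K> = A^22 - 3*A^18 + 5*A^14 - 7*A^10 + 7*A^6 - 7*A^2 + 6*A^-2 - 3*A^-6 + 2*A^-10
Normalise by the writhe: (-A^3)^(-w) = (-A^3)^(6) = A^18, so f(A) = A^18 * <K> = A^40 - 3*A^36 + 5*A^32 - 7*A^28 + 7*A^24 - 7*A^20 + 6*A^16 - 3*A^12 + 2*A^8.
Substitute A = t^(-1/4), i.e. A^e → t^(-e/4): V(t) = 2*t^-2 - 3*t^-3 + 6*t^-4 - 7*t^-5 + 7*t^-6 - 7*t^-7 + 5*t^-8 - 3*t^-9 + t^-10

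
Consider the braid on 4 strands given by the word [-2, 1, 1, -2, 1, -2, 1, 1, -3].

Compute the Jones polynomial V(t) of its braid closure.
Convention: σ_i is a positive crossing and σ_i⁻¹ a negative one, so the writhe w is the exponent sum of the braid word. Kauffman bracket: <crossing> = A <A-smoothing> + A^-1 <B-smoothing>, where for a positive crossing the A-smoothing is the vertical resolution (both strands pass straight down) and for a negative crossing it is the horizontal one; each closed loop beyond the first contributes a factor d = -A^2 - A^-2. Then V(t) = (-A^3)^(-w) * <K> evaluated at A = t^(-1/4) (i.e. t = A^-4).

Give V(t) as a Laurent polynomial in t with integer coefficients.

The presented braid s2^-1 s1 s1 s2^-1 s1 s2^-1 s1 s1 s3^-1 on 4 strands reduces by inverse Markov moves (closure unchanged at each step):
  Destabilize: the word has the form β·s3^-1 where s3^-1 occurs only as the final letter (β ∈ B_3); drop it and the last strand → 3 strands.
Reduced to β = s2^-1 s1 s1 s2^-1 s1 s2^-1 s1 s1 on 3 strands, 8 crossings.
Compute on β:
Braid: s2^-1 s1 s1 s2^-1 s1 s2^-1 s1 s1 on 3 strands, 8 crossings.
Writhe w = (#positive) - (#negative) = 5 - 3 = 2.
Enumerate smoothing states for the bracket polynomial. There are 2^8 = 256 states.
For each crossing: s=0 is the vertical smoothing, s=1 horizontal. Crossing k contributes A^(sign_k * (1 - 2*s_k)); loop factor d = -A^2 - A^-2.
Tabulate the states by total A-exponent and number of loops L (A-exp: L × count):
  A^8: L=4 ×1
  A^6: L=3 ×8
  A^4: L=2 ×26, L=4 ×2
  A^2: L=1 ×35, L=3 ×21
  A^0: L=2 ×63, L=4 ×7
  A^-2: L=3 ×55, L=5 ×1
  A^-4: L=4 ×28
  A^-6: L=5 ×8
  A^-8: L=6 ×1
Each group contributes A^e * Σ count * d^(L-1):
Powers of d = -A^2 - A^-2: d^2 = A^4 + 2 + A^-4; d^3 = -A^6 - 3*A^2 - 3*A^-2 - A^-6; d^4 = A^8 + 4*A^4 + 6 + 4*A^-4 + A^-8; d^5 = -A^10 - 5*A^6 - 10*A^2 - 10*A^-2 - 5*A^-6 - A^-10.
  A^8 * (d^3) = -A^14 - 3*A^10 - 3*A^6 - A^2
  A^6 * (8*d^2) = 8*A^10 + 16*A^6 + 8*A^2
  A^4 * (26*d + 2*d^3) = -2*A^10 - 32*A^6 - 32*A^2 - 2*A^-2
  A^2 * (35 + 21*d^2) = 21*A^6 + 77*A^2 + 21*A^-2
  A^0 * (63*d + 7*d^3) = -7*A^6 - 84*A^2 - 84*A^-2 - 7*A^-6
  A^-2 * (55*d^2 + d^4) = A^6 + 59*A^2 + 116*A^-2 + 59*A^-6 + A^-10
  A^-4 * (28*d^3) = -28*A^2 - 84*A^-2 - 84*A^-6 - 28*A^-10
  A^-6 * (8*d^4) = 8*A^2 + 32*A^-2 + 48*A^-6 + 32*A^-10 + 8*A^-14
  A^-8 * (d^5) = -A^2 - 5*A^-2 - 10*A^-6 - 10*A^-10 - 5*A^-14 - A^-18
Summing the groups: <K> = -A^14 + 3*A^10 - 4*A^6 + 6*A^2 - 6*A^-2 + 6*A^-6 - 5*A^-10 + 3*A^-14 - A^-18
Normalise by the writhe: (-A^3)^(-w) = (-A^3)^(-2) = A^-6, so f(A) = A^-6 * <K> = -A^8 + 3*A^4 - 4 + 6*A^-4 - 6*A^-8 + 6*A^-12 - 5*A^-16 + 3*A^-20 - A^-24.
Substitute A = t^(-1/4), i.e. A^e → t^(-e/4): V(t) = -t^6 + 3*t^5 - 5*t^4 + 6*t^3 - 6*t^2 + 6*t - 4 + 3*t^-1 - t^-2

Answer: -t^6 + 3*t^5 - 5*t^4 + 6*t^3 - 6*t^2 + 6*t - 4 + 3*t^-1 - t^-2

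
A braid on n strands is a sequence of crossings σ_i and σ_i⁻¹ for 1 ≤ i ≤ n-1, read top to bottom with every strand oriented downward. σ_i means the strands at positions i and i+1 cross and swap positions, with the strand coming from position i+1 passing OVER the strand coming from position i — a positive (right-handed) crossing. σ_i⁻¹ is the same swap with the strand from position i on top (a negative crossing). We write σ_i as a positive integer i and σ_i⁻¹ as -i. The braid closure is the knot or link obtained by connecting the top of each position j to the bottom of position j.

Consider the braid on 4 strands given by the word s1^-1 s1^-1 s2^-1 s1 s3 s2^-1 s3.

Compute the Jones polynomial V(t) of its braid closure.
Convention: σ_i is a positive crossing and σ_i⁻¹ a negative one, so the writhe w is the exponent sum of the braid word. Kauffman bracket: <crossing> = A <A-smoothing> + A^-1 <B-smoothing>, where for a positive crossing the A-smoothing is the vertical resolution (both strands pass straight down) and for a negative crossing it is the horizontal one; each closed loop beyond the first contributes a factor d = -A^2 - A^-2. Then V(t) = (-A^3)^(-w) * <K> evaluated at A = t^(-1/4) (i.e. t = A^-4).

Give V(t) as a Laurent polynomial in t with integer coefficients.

Braid: s1^-1 s1^-1 s2^-1 s1 s3 s2^-1 s3 on 4 strands, 7 crossings.
Writhe w = (#positive) - (#negative) = 3 - 4 = -1.
Computing the Kauffman bracket via state sum. There are 2^7 = 128 states.
Smooth each crossing (0=||, 1=⌣⌢); contribution A^(Σ sign_k(1-2s_k)) * d^(L-1).
Tabulate the states by total A-exponent and number of loops L (A-exp: L × count):
  A^7: L=4 ×1
  A^5: L=3 ×7
  A^3: L=2 ×17, L=4 ×4
  A^1: L=1 ×14, L=3 ×20, L=5 ×1
  A^-1: L=2 ×27, L=4 ×8
  A^-3: L=1 ×5, L=3 ×15, L=5 ×1
  A^-5: L=2 ×4, L=4 ×3
  A^-7: L=3 ×1
Each group contributes A^e * Σ count * d^(L-1):
Powers of d = -A^2 - A^-2: d^2 = A^4 + 2 + A^-4; d^3 = -A^6 - 3*A^2 - 3*A^-2 - A^-6; d^4 = A^8 + 4*A^4 + 6 + 4*A^-4 + A^-8.
  A^7 * (d^3) = -A^13 - 3*A^9 - 3*A^5 - A
  A^5 * (7*d^2) = 7*A^9 + 14*A^5 + 7*A
  A^3 * (17*d + 4*d^3) = -4*A^9 - 29*A^5 - 29*A - 4*A^-3
  A^1 * (14 + 20*d^2 + d^4) = A^9 + 24*A^5 + 60*A + 24*A^-3 + A^-7
  A^-1 * (27*d + 8*d^3) = -8*A^5 - 51*A - 51*A^-3 - 8*A^-7
  A^-3 * (5 + 15*d^2 + d^4) = A^5 + 19*A + 41*A^-3 + 19*A^-7 + A^-11
  A^-5 * (4*d + 3*d^3) = -3*A - 13*A^-3 - 13*A^-7 - 3*A^-11
  A^-7 * (d^2) = A^-3 + 2*A^-7 + A^-11
Summing the groups: <K> = -A^13 + A^9 - A^5 + 2*A - 2*A^-3 + A^-7 - A^-11
Normalise by the writhe: (-A^3)^(-w) = (-A^3)^(1) = -A^3, so f(A) = -A^3 * <K> = A^16 - A^12 + A^8 - 2*A^4 + 2 - A^-4 + A^-8.
Substitute A = t^(-1/4), i.e. A^e → t^(-e/4): V(t) = t^2 - t + 2 - 2*t^-1 + t^-2 - t^-3 + t^-4

Answer: t^2 - t + 2 - 2*t^-1 + t^-2 - t^-3 + t^-4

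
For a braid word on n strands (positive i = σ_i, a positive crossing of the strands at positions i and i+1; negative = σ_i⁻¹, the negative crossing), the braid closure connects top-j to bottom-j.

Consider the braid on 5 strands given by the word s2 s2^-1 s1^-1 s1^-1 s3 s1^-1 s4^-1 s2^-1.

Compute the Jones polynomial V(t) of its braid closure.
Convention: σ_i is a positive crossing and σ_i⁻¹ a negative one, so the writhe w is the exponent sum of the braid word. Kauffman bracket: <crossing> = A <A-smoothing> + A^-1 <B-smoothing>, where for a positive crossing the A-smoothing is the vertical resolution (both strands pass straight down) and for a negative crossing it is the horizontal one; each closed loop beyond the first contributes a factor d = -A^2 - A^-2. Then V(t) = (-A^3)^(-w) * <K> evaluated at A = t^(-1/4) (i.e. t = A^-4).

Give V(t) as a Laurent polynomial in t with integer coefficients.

t^-1 + t^-3 - t^-4

Derivation:
The presented braid s2 s2^-1 s1^-1 s1^-1 s3 s1^-1 s4^-1 s2^-1 on 5 strands reduces by inverse Markov moves (closure unchanged at each step):
  Deconjugate: the word is γ·β·γ⁻¹ with γ = s2 (prefix) and γ⁻¹ = s2^-1 (suffix); strip both.
  Destabilize: the word has the form β·s4^-1 where s4^-1 occurs only as the final letter (β ∈ B_4); drop it and the last strand → 4 strands.
Reduced to β = s2^-1 s1^-1 s1^-1 s3 s1^-1 on 4 strands, 5 crossings.
Compute on β:
Braid: s2^-1 s1^-1 s1^-1 s3 s1^-1 on 4 strands, 5 crossings.
Writhe w = (#positive) - (#negative) = 1 - 4 = -3.
Computing the Kauffman bracket via state sum. There are 2^5 = 32 states.
Each crossing splits two ways (0=vertical, 1=horizontal). The state's weight is A^(#A-smoothings - #B-smoothings) * d^(loops - 1).
  state 00000: A-exp=-3, loops=4, term = A^-3 * d^3
  state 00001: A-exp=-1, loops=3, term = A^-1 * d^2
  state 00010: A-exp=-5, loops=3, term = A^-5 * d^2
  state 00011: A-exp=-3, loops=2, term = A^-3 * d^1
  state 00100: A-exp=-1, loops=3, term = A^-1 * d^2
  state 00101: A-exp=+1, loops=4, term = A^1 * d^3
  state 00110: A-exp=-3, loops=2, term = A^-3 * d^1
  state 00111: A-exp=-1, loops=3, term = A^-1 * d^2
  state 01000: A-exp=-1, loops=3, term = A^-1 * d^2
  state 01001: A-exp=+1, loops=4, term = A^1 * d^3
  state 01010: A-exp=-3, loops=2, term = A^-3 * d^1
  state 01011: A-exp=-1, loops=3, term = A^-1 * d^2
  state 01100: A-exp=+1, loops=4, term = A^1 * d^3
  state 01101: A-exp=+3, loops=5, term = A^3 * d^4
  state 01110: A-exp=-1, loops=3, term = A^-1 * d^2
  state 01111: A-exp=+1, loops=4, term = A^1 * d^3
  state 10000: A-exp=-1, loops=3, term = A^-1 * d^2
  state 10001: A-exp=+1, loops=2, term = A^1 * d^1
  state 10010: A-exp=-3, loops=2, term = A^-3 * d^1
  state 10011: A-exp=-1, loops=1, term = A^-1 * d^0
  state 10100: A-exp=+1, loops=2, term = A^1 * d^1
  state 10101: A-exp=+3, loops=3, term = A^3 * d^2
  state 10110: A-exp=-1, loops=1, term = A^-1 * d^0
  state 10111: A-exp=+1, loops=2, term = A^1 * d^1
  state 11000: A-exp=+1, loops=2, term = A^1 * d^1
  state 11001: A-exp=+3, loops=3, term = A^3 * d^2
  state 11010: A-exp=-1, loops=1, term = A^-1 * d^0
  state 11011: A-exp=+1, loops=2, term = A^1 * d^1
  state 11100: A-exp=+3, loops=3, term = A^3 * d^2
  state 11101: A-exp=+5, loops=4, term = A^5 * d^3
  state 11110: A-exp=+1, loops=2, term = A^1 * d^1
  state 11111: A-exp=+3, loops=3, term = A^3 * d^2
Collect the terms by A-exponent (count of states per loop number):
Powers of d = -A^2 - A^-2: d^2 = A^4 + 2 + A^-4; d^3 = -A^6 - 3*A^2 - 3*A^-2 - A^-6; d^4 = A^8 + 4*A^4 + 6 + 4*A^-4 + A^-8.
  A^5 * (d^3) = -A^11 - 3*A^7 - 3*A^3 - A^-1
  A^3 * (4*d^2 + d^4) = A^11 + 8*A^7 + 14*A^3 + 8*A^-1 + A^-5
  A^1 * (6*d + 4*d^3) = -4*A^7 - 18*A^3 - 18*A^-1 - 4*A^-5
  A^-1 * (3 + 7*d^2) = 7*A^3 + 17*A^-1 + 7*A^-5
  A^-3 * (4*d + d^3) = -A^3 - 7*A^-1 - 7*A^-5 - A^-9
  A^-5 * (d^2) = A^-1 + 2*A^-5 + A^-9
Summing the groups: <K> = A^7 - A^3 - A^-5
Normalise by the writhe: (-A^3)^(-w) = (-A^3)^(3) = -A^9, so f(A) = -A^9 * <K> = -A^16 + A^12 + A^4.
Substitute A = t^(-1/4), i.e. A^e → t^(-e/4): V(t) = t^-1 + t^-3 - t^-4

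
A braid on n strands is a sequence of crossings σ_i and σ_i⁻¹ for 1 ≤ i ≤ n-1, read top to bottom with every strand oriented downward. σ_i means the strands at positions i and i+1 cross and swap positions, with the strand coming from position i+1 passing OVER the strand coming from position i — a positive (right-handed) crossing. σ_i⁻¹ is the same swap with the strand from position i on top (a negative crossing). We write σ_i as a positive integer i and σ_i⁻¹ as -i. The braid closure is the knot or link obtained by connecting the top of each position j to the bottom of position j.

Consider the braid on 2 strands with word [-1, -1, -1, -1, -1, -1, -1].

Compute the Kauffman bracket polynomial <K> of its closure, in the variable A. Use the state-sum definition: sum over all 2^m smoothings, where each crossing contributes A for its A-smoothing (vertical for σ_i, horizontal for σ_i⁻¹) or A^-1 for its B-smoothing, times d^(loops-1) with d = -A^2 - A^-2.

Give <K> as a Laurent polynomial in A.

A^19 - A^15 + A^11 - A^7 + A^3 - A^-1 - A^-9

Derivation:
Braid: s1^-1 s1^-1 s1^-1 s1^-1 s1^-1 s1^-1 s1^-1 on 2 strands, 7 crossings.
Writhe w = (#positive) - (#negative) = 0 - 7 = -7.
Computing the Kauffman bracket via state sum. There are 2^7 = 128 states.
Each crossing splits two ways (0=vertical, 1=horizontal). The state's weight is A^(#A-smoothings - #B-smoothings) * d^(loops - 1).
Tabulate the states by total A-exponent and number of loops L (A-exp: L × count):
  A^7: L=7 ×1
  A^5: L=6 ×7
  A^3: L=5 ×21
  A^1: L=4 ×35
  A^-1: L=3 ×35
  A^-3: L=2 ×21
  A^-5: L=1 ×7
  A^-7: L=2 ×1
Each group contributes A^e * Σ count * d^(L-1):
Powers of d = -A^2 - A^-2: d^2 = A^4 + 2 + A^-4; d^3 = -A^6 - 3*A^2 - 3*A^-2 - A^-6; d^4 = A^8 + 4*A^4 + 6 + 4*A^-4 + A^-8; d^5 = -A^10 - 5*A^6 - 10*A^2 - 10*A^-2 - 5*A^-6 - A^-10; d^6 = A^12 + 6*A^8 + 15*A^4 + 20 + 15*A^-4 + 6*A^-8 + A^-12.
  A^7 * (d^6) = A^19 + 6*A^15 + 15*A^11 + 20*A^7 + 15*A^3 + 6*A^-1 + A^-5
  A^5 * (7*d^5) = -7*A^15 - 35*A^11 - 70*A^7 - 70*A^3 - 35*A^-1 - 7*A^-5
  A^3 * (21*d^4) = 21*A^11 + 84*A^7 + 126*A^3 + 84*A^-1 + 21*A^-5
  A^1 * (35*d^3) = -35*A^7 - 105*A^3 - 105*A^-1 - 35*A^-5
  A^-1 * (35*d^2) = 35*A^3 + 70*A^-1 + 35*A^-5
  A^-3 * (21*d) = -21*A^-1 - 21*A^-5
  A^-5 * (7) = 7*A^-5
  A^-7 * (d) = -A^-5 - A^-9
Summing the groups: <K> = A^19 - A^15 + A^11 - A^7 + A^3 - A^-1 - A^-9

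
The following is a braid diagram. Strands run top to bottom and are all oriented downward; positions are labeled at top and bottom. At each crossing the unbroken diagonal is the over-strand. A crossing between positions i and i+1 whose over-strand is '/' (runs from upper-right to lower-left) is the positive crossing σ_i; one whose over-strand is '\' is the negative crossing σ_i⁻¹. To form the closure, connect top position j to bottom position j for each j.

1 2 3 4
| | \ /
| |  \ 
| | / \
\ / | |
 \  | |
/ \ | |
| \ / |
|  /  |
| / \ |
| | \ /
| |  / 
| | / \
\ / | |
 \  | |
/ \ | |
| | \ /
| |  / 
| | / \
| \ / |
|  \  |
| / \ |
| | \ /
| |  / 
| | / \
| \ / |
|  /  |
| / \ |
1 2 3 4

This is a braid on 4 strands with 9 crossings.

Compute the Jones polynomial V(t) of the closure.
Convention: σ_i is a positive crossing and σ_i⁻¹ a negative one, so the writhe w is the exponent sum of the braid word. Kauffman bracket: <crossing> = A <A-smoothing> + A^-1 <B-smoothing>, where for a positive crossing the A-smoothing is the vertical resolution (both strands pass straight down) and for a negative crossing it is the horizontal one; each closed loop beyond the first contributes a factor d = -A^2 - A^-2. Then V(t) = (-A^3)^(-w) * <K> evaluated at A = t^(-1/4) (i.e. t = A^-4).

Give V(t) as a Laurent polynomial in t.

-t^5 + 2*t^4 - 2*t^3 + 3*t^2 - 3*t + 3 - 2*t^-1 + t^-2

Derivation:
Reading the diagram top to bottom ('/'-over between positions i,i+1 = s_i, '\'-over = s_i^-1): braid word = s3^-1 s1^-1 s2 s3 s1^-1 s3 s2^-1 s3 s2.
Braid: s3^-1 s1^-1 s2 s3 s1^-1 s3 s2^-1 s3 s2 on 4 strands, 9 crossings.
Writhe w = (#positive) - (#negative) = 5 - 4 = 1.
Computing the Kauffman bracket via state sum. There are 2^9 = 512 states.
Each crossing splits two ways (0=vertical, 1=horizontal). The state's weight is A^(#A-smoothings - #B-smoothings) * d^(loops - 1).
Tabulate the states by total A-exponent and number of loops L (A-exp: L × count):
  A^9: L=2 ×1
  A^7: L=1 ×3, L=3 ×6
  A^5: L=2 ×26, L=4 ×10
  A^3: L=1 ×21, L=3 ×58, L=5 ×5
  A^1: L=2 ×86, L=4 ×39, L=6 ×1
  A^-1: L=1 ×35, L=3 ×80, L=5 ×11
  A^-3: L=2 ×53, L=4 ×30, L=6 ×1
  A^-5: L=3 ×32, L=5 ×4
  A^-7: L=4 ×9
  A^-9: L=5 ×1
Each group contributes A^e * Σ count * d^(L-1):
Powers of d = -A^2 - A^-2: d^2 = A^4 + 2 + A^-4; d^3 = -A^6 - 3*A^2 - 3*A^-2 - A^-6; d^4 = A^8 + 4*A^4 + 6 + 4*A^-4 + A^-8; d^5 = -A^10 - 5*A^6 - 10*A^2 - 10*A^-2 - 5*A^-6 - A^-10.
  A^9 * (d) = -A^11 - A^7
  A^7 * (3 + 6*d^2) = 6*A^11 + 15*A^7 + 6*A^3
  A^5 * (26*d + 10*d^3) = -10*A^11 - 56*A^7 - 56*A^3 - 10*A^-1
  A^3 * (21 + 58*d^2 + 5*d^4) = 5*A^11 + 78*A^7 + 167*A^3 + 78*A^-1 + 5*A^-5
  A^1 * (86*d + 39*d^3 + d^5) = -A^11 - 44*A^7 - 213*A^3 - 213*A^-1 - 44*A^-5 - A^-9
  A^-1 * (35 + 80*d^2 + 11*d^4) = 11*A^7 + 124*A^3 + 261*A^-1 + 124*A^-5 + 11*A^-9
  A^-3 * (53*d + 30*d^3 + d^5) = -A^7 - 35*A^3 - 153*A^-1 - 153*A^-5 - 35*A^-9 - A^-13
  A^-5 * (32*d^2 + 4*d^4) = 4*A^3 + 48*A^-1 + 88*A^-5 + 48*A^-9 + 4*A^-13
  A^-7 * (9*d^3) = -9*A^-1 - 27*A^-5 - 27*A^-9 - 9*A^-13
  A^-9 * (d^4) = A^-1 + 4*A^-5 + 6*A^-9 + 4*A^-13 + A^-17
Summing the groups: <K> = -A^11 + 2*A^7 - 3*A^3 + 3*A^-1 - 3*A^-5 + 2*A^-9 - 2*A^-13 + A^-17
Normalise by the writhe: (-A^3)^(-w) = (-A^3)^(-1) = -A^-3, so f(A) = -A^-3 * <K> = A^8 - 2*A^4 + 3 - 3*A^-4 + 3*A^-8 - 2*A^-12 + 2*A^-16 - A^-20.
Substitute A = t^(-1/4), i.e. A^e → t^(-e/4): V(t) = -t^5 + 2*t^4 - 2*t^3 + 3*t^2 - 3*t + 3 - 2*t^-1 + t^-2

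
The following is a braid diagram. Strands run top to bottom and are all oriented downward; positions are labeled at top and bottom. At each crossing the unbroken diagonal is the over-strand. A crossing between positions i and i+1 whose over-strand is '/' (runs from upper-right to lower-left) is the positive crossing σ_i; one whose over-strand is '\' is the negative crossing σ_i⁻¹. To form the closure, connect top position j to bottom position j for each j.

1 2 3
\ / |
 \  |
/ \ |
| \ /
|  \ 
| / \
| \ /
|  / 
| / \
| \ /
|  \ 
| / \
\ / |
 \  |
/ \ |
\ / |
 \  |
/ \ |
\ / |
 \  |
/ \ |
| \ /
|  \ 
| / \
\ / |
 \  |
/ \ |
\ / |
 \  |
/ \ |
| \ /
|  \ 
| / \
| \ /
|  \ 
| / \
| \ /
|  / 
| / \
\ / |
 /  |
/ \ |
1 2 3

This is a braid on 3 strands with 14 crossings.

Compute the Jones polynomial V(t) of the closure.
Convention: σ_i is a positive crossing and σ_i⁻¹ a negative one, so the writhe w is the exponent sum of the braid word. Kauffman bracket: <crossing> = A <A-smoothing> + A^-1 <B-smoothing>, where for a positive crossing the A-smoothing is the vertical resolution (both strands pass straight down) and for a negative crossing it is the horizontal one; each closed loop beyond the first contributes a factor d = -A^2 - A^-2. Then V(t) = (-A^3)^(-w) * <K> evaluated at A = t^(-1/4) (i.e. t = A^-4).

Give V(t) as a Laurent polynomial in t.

Reading the diagram top to bottom ('/'-over between positions i,i+1 = s_i, '\'-over = s_i^-1): braid word = s1^-1 s2^-1 s2 s2^-1 s1^-1 s1^-1 s1^-1 s2^-1 s1^-1 s1^-1 s2^-1 s2^-1 s2 s1.
The presented braid s1^-1 s2^-1 s2 s2^-1 s1^-1 s1^-1 s1^-1 s2^-1 s1^-1 s1^-1 s2^-1 s2^-1 s2 s1 on 3 strands reduces by inverse Markov moves (closure unchanged at each step):
  Deconjugate: the word is γ·β·γ⁻¹ with γ = s1^-1 (prefix) and γ⁻¹ = s1 (suffix); strip both.
  Deconjugate: the word is γ·β·γ⁻¹ with γ = s2^-1 s2 (prefix) and γ⁻¹ = s2^-1 s2 (suffix); strip both.
Reduced to β = s2^-1 s1^-1 s1^-1 s1^-1 s2^-1 s1^-1 s1^-1 s2^-1 on 3 strands, 8 crossings.
Compute on β:
Braid: s2^-1 s1^-1 s1^-1 s1^-1 s2^-1 s1^-1 s1^-1 s2^-1 on 3 strands, 8 crossings.
Writhe w = (#positive) - (#negative) = 0 - 8 = -8.
Enumerate smoothing states for the bracket polynomial. There are 2^8 = 256 states.
Smooth each crossing (0=||, 1=⌣⌢); contribution A^(Σ sign_k(1-2s_k)) * d^(L-1).
Tabulate the states by total A-exponent and number of loops L (A-exp: L × count):
  A^8: L=5 ×1
  A^6: L=4 ×7, L=6 ×1
  A^4: L=3 ×19, L=5 ×9
  A^2: L=2 ×24, L=4 ×31, L=6 ×1
  A^0: L=1 ×12, L=3 ×53, L=5 ×5
  A^-2: L=2 ×45, L=4 ×11
  A^-4: L=1 ×15, L=3 ×13
  A^-6: L=2 ×8
  A^-8: L=3 ×1
Each group contributes A^e * Σ count * d^(L-1):
Powers of d = -A^2 - A^-2: d^2 = A^4 + 2 + A^-4; d^3 = -A^6 - 3*A^2 - 3*A^-2 - A^-6; d^4 = A^8 + 4*A^4 + 6 + 4*A^-4 + A^-8; d^5 = -A^10 - 5*A^6 - 10*A^2 - 10*A^-2 - 5*A^-6 - A^-10.
  A^8 * (d^4) = A^16 + 4*A^12 + 6*A^8 + 4*A^4 + 1
  A^6 * (7*d^3 + d^5) = -A^16 - 12*A^12 - 31*A^8 - 31*A^4 - 12 - A^-4
  A^4 * (19*d^2 + 9*d^4) = 9*A^12 + 55*A^8 + 92*A^4 + 55 + 9*A^-4
  A^2 * (24*d + 31*d^3 + d^5) = -A^12 - 36*A^8 - 127*A^4 - 127 - 36*A^-4 - A^-8
  A^0 * (12 + 53*d^2 + 5*d^4) = 5*A^8 + 73*A^4 + 148 + 73*A^-4 + 5*A^-8
  A^-2 * (45*d + 11*d^3) = -11*A^4 - 78 - 78*A^-4 - 11*A^-8
  A^-4 * (15 + 13*d^2) = 13 + 41*A^-4 + 13*A^-8
  A^-6 * (8*d) = -8*A^-4 - 8*A^-8
  A^-8 * (d^2) = A^-4 + 2*A^-8 + A^-12
Summing the groups: <K> = -A^8 + A^-4 + A^-12
Normalise by the writhe: (-A^3)^(-w) = (-A^3)^(8) = A^24, so f(A) = A^24 * <K> = -A^32 + A^20 + A^12.
Substitute A = t^(-1/4), i.e. A^e → t^(-e/4): V(t) = t^-3 + t^-5 - t^-8

Answer: t^-3 + t^-5 - t^-8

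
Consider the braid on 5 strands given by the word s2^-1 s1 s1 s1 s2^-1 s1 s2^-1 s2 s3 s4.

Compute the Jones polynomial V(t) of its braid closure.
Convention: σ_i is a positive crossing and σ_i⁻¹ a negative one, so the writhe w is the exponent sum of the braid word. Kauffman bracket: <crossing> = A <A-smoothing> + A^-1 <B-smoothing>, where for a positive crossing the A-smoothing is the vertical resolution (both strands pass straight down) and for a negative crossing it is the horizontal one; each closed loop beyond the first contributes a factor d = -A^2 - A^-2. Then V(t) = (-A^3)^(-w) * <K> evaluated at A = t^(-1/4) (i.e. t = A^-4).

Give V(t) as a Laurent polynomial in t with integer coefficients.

The presented braid s2^-1 s1 s1 s1 s2^-1 s1 s2^-1 s2 s3 s4 on 5 strands reduces by inverse Markov moves (closure unchanged at each step):
  Destabilize: the word has the form β·s4 where s4 occurs only as the final letter (β ∈ B_4); drop it and the last strand → 4 strands.
  Destabilize: the word has the form β·s3 where s3 occurs only as the final letter (β ∈ B_3); drop it and the last strand → 3 strands.
  Deconjugate: the word is γ·β·γ⁻¹ with γ = s2^-1 (prefix) and γ⁻¹ = s2 (suffix); strip both.
Reduced to β = s1 s1 s1 s2^-1 s1 s2^-1 on 3 strands, 6 crossings.
Compute on β:
Braid: s1 s1 s1 s2^-1 s1 s2^-1 on 3 strands, 6 crossings.
Writhe w = (#positive) - (#negative) = 4 - 2 = 2.
Enumerate smoothing states for the bracket polynomial. There are 2^6 = 64 states.
Smooth each crossing (0=||, 1=⌣⌢); contribution A^(Σ sign_k(1-2s_k)) * d^(L-1).
Tabulate the states by total A-exponent and number of loops L (A-exp: L × count):
  A^6: L=3 ×1
  A^4: L=2 ×6
  A^2: L=1 ×11, L=3 ×4
  A^0: L=2 ×19, L=4 ×1
  A^-2: L=3 ×15
  A^-4: L=4 ×6
  A^-6: L=5 ×1
Each group contributes A^e * Σ count * d^(L-1):
Powers of d = -A^2 - A^-2: d^2 = A^4 + 2 + A^-4; d^3 = -A^6 - 3*A^2 - 3*A^-2 - A^-6; d^4 = A^8 + 4*A^4 + 6 + 4*A^-4 + A^-8.
  A^6 * (d^2) = A^10 + 2*A^6 + A^2
  A^4 * (6*d) = -6*A^6 - 6*A^2
  A^2 * (11 + 4*d^2) = 4*A^6 + 19*A^2 + 4*A^-2
  A^0 * (19*d + d^3) = -A^6 - 22*A^2 - 22*A^-2 - A^-6
  A^-2 * (15*d^2) = 15*A^2 + 30*A^-2 + 15*A^-6
  A^-4 * (6*d^3) = -6*A^2 - 18*A^-2 - 18*A^-6 - 6*A^-10
  A^-6 * (d^4) = A^2 + 4*A^-2 + 6*A^-6 + 4*A^-10 + A^-14
Summing the groups: <K> = A^10 - A^6 + 2*A^2 - 2*A^-2 + 2*A^-6 - 2*A^-10 + A^-14
Normalise by the writhe: (-A^3)^(-w) = (-A^3)^(-2) = A^-6, so f(A) = A^-6 * <K> = A^4 - 1 + 2*A^-4 - 2*A^-8 + 2*A^-12 - 2*A^-16 + A^-20.
Substitute A = t^(-1/4), i.e. A^e → t^(-e/4): V(t) = t^5 - 2*t^4 + 2*t^3 - 2*t^2 + 2*t - 1 + t^-1

Answer: t^5 - 2*t^4 + 2*t^3 - 2*t^2 + 2*t - 1 + t^-1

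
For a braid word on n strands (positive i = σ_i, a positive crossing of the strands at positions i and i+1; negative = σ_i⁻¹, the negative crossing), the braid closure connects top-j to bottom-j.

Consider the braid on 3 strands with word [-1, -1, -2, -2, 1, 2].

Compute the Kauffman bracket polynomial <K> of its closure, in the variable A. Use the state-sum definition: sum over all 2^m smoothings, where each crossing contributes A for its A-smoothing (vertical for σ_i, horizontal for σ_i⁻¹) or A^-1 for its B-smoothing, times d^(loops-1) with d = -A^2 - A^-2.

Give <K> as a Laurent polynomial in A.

Braid: s1^-1 s1^-1 s2^-1 s2^-1 s1 s2 on 3 strands, 6 crossings.
Writhe w = (#positive) - (#negative) = 2 - 4 = -2.
Enumerate smoothing states for the bracket polynomial. There are 2^6 = 64 states.
For each crossing: s=0 is the vertical smoothing, s=1 horizontal. Crossing k contributes A^(sign_k * (1 - 2*s_k)); loop factor d = -A^2 - A^-2.
Tabulate the states by total A-exponent and number of loops L (A-exp: L × count):
  A^6: L=3 ×1
  A^4: L=2 ×4, L=4 ×2
  A^2: L=1 ×4, L=3 ×11
  A^0: L=2 ×18, L=4 ×2
  A^-2: L=1 ×8, L=3 ×7
  A^-4: L=2 ×6
  A^-6: L=1 ×1
Each group contributes A^e * Σ count * d^(L-1):
Powers of d = -A^2 - A^-2: d^2 = A^4 + 2 + A^-4; d^3 = -A^6 - 3*A^2 - 3*A^-2 - A^-6.
  A^6 * (d^2) = A^10 + 2*A^6 + A^2
  A^4 * (4*d + 2*d^3) = -2*A^10 - 10*A^6 - 10*A^2 - 2*A^-2
  A^2 * (4 + 11*d^2) = 11*A^6 + 26*A^2 + 11*A^-2
  A^0 * (18*d + 2*d^3) = -2*A^6 - 24*A^2 - 24*A^-2 - 2*A^-6
  A^-2 * (8 + 7*d^2) = 7*A^2 + 22*A^-2 + 7*A^-6
  A^-4 * (6*d) = -6*A^-2 - 6*A^-6
  A^-6 * (1) = A^-6
Summing the groups: <K> = -A^10 + A^6 + A^-2

Answer: -A^10 + A^6 + A^-2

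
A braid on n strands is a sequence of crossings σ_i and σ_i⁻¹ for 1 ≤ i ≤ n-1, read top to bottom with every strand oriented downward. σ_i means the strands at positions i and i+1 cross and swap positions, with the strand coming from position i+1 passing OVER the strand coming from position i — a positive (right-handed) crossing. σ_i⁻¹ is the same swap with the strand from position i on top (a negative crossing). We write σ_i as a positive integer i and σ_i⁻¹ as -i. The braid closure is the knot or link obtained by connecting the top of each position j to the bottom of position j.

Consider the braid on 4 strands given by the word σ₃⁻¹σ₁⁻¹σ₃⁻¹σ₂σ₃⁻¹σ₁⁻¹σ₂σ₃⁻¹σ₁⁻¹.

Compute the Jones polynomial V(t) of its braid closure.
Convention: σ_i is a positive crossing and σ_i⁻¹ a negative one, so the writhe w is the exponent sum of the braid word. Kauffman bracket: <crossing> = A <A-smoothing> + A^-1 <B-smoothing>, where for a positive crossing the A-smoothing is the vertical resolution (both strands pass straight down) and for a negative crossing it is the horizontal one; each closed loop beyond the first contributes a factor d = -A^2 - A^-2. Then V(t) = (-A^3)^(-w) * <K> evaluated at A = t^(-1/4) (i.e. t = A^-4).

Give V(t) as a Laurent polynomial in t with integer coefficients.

Braid: s3^-1 s1^-1 s3^-1 s2 s3^-1 s1^-1 s2 s3^-1 s1^-1 on 4 strands, 9 crossings.
Writhe w = (#positive) - (#negative) = 2 - 7 = -5.
Computing the Kauffman bracket via state sum. There are 2^9 = 512 states.
Smooth each crossing (0=||, 1=⌣⌢); contribution A^(Σ sign_k(1-2s_k)) * d^(L-1).
Tabulate the states by total A-exponent and number of loops L (A-exp: L × count):
  A^9: L=7 ×1
  A^7: L=6 ×9
  A^5: L=5 ×36
  A^3: L=4 ×83, L=6 ×1
  A^1: L=3 ×118, L=5 ×8
  A^-1: L=2 ×100, L=4 ×26
  A^-3: L=1 ×41, L=3 ×42, L=5 ×1
  A^-5: L=2 ×31, L=4 ×5
  A^-7: L=3 ×9
  A^-9: L=4 ×1
Each group contributes A^e * Σ count * d^(L-1):
Powers of d = -A^2 - A^-2: d^2 = A^4 + 2 + A^-4; d^3 = -A^6 - 3*A^2 - 3*A^-2 - A^-6; d^4 = A^8 + 4*A^4 + 6 + 4*A^-4 + A^-8; d^5 = -A^10 - 5*A^6 - 10*A^2 - 10*A^-2 - 5*A^-6 - A^-10; d^6 = A^12 + 6*A^8 + 15*A^4 + 20 + 15*A^-4 + 6*A^-8 + A^-12.
  A^9 * (d^6) = A^21 + 6*A^17 + 15*A^13 + 20*A^9 + 15*A^5 + 6*A + A^-3
  A^7 * (9*d^5) = -9*A^17 - 45*A^13 - 90*A^9 - 90*A^5 - 45*A - 9*A^-3
  A^5 * (36*d^4) = 36*A^13 + 144*A^9 + 216*A^5 + 144*A + 36*A^-3
  A^3 * (83*d^3 + d^5) = -A^13 - 88*A^9 - 259*A^5 - 259*A - 88*A^-3 - A^-7
  A^1 * (118*d^2 + 8*d^4) = 8*A^9 + 150*A^5 + 284*A + 150*A^-3 + 8*A^-7
  A^-1 * (100*d + 26*d^3) = -26*A^5 - 178*A - 178*A^-3 - 26*A^-7
  A^-3 * (41 + 42*d^2 + d^4) = A^5 + 46*A + 131*A^-3 + 46*A^-7 + A^-11
  A^-5 * (31*d + 5*d^3) = -5*A - 46*A^-3 - 46*A^-7 - 5*A^-11
  A^-7 * (9*d^2) = 9*A^-3 + 18*A^-7 + 9*A^-11
  A^-9 * (d^3) = -A^-3 - 3*A^-7 - 3*A^-11 - A^-15
Summing the groups: <K> = A^21 - 3*A^17 + 5*A^13 - 6*A^9 + 7*A^5 - 7*A + 5*A^-3 - 4*A^-7 + 2*A^-11 - A^-15
Normalise by the writhe: (-A^3)^(-w) = (-A^3)^(5) = -A^15, so f(A) = -A^15 * <K> = -A^36 + 3*A^32 - 5*A^28 + 6*A^24 - 7*A^20 + 7*A^16 - 5*A^12 + 4*A^8 - 2*A^4 + 1.
Substitute A = t^(-1/4), i.e. A^e → t^(-e/4): V(t) = 1 - 2*t^-1 + 4*t^-2 - 5*t^-3 + 7*t^-4 - 7*t^-5 + 6*t^-6 - 5*t^-7 + 3*t^-8 - t^-9

Answer: 1 - 2*t^-1 + 4*t^-2 - 5*t^-3 + 7*t^-4 - 7*t^-5 + 6*t^-6 - 5*t^-7 + 3*t^-8 - t^-9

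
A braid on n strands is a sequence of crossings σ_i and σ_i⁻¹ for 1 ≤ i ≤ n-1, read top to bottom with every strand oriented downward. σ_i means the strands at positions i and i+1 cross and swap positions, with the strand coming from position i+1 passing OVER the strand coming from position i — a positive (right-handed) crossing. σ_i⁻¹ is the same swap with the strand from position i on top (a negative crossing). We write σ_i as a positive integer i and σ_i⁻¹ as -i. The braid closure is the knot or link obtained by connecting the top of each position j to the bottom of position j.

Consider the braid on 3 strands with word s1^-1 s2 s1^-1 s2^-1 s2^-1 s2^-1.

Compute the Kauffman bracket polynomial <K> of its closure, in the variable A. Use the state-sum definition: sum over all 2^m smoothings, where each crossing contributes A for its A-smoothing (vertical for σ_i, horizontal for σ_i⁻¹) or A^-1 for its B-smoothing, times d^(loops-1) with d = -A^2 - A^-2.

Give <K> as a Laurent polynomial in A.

Braid: s1^-1 s2 s1^-1 s2^-1 s2^-1 s2^-1 on 3 strands, 6 crossings.
Writhe w = (#positive) - (#negative) = 1 - 5 = -4.
Enumerate smoothing states for the bracket polynomial. There are 2^6 = 64 states.
Smooth each crossing (0=||, 1=⌣⌢); contribution A^(Σ sign_k(1-2s_k)) * d^(L-1).
Tabulate the states by total A-exponent and number of loops L (A-exp: L × count):
  A^6: L=4 ×1
  A^4: L=3 ×6
  A^2: L=2 ×12, L=4 ×3
  A^0: L=1 ×9, L=3 ×10, L=5 ×1
  A^-2: L=2 ×12, L=4 ×3
  A^-4: L=1 ×2, L=3 ×4
  A^-6: L=2 ×1
Each group contributes A^e * Σ count * d^(L-1):
Powers of d = -A^2 - A^-2: d^2 = A^4 + 2 + A^-4; d^3 = -A^6 - 3*A^2 - 3*A^-2 - A^-6; d^4 = A^8 + 4*A^4 + 6 + 4*A^-4 + A^-8.
  A^6 * (d^3) = -A^12 - 3*A^8 - 3*A^4 - 1
  A^4 * (6*d^2) = 6*A^8 + 12*A^4 + 6
  A^2 * (12*d + 3*d^3) = -3*A^8 - 21*A^4 - 21 - 3*A^-4
  A^0 * (9 + 10*d^2 + d^4) = A^8 + 14*A^4 + 35 + 14*A^-4 + A^-8
  A^-2 * (12*d + 3*d^3) = -3*A^4 - 21 - 21*A^-4 - 3*A^-8
  A^-4 * (2 + 4*d^2) = 4 + 10*A^-4 + 4*A^-8
  A^-6 * (d) = -A^-4 - A^-8
Summing the groups: <K> = -A^12 + A^8 - A^4 + 2 - A^-4 + A^-8

Answer: -A^12 + A^8 - A^4 + 2 - A^-4 + A^-8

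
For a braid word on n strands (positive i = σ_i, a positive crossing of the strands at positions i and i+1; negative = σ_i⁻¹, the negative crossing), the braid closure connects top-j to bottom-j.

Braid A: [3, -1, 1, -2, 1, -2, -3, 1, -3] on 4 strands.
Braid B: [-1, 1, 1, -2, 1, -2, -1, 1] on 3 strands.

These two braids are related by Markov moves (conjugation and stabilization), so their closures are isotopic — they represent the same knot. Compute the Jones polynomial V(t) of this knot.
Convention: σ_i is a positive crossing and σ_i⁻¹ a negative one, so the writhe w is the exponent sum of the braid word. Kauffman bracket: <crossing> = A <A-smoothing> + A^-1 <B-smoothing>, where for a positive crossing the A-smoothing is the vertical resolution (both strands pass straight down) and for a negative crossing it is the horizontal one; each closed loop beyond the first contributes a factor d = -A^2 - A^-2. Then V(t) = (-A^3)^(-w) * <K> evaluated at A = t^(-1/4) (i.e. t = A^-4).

Markov-equivalent braids have isotopic closures, hence identical knot invariants. Strip the Markov moves from each word to reach a common short braid β, then compute V(t) once on β.
Braid A: s3 s1^-1 s1 s2^-1 s1 s2^-1 s3^-1 s1 s3^-1 on 4 strands reduces by inverse Markov moves (closure unchanged at each step):
  Deconjugate: the word is γ·β·γ⁻¹ with γ = s3 s1^-1 (prefix) and γ⁻¹ = s1 s3^-1 (suffix); strip both.
  Destabilize: the word has the form β·s3^-1 where s3^-1 occurs only as the final letter (β ∈ B_3); drop it and the last strand → 3 strands.
Reduced to β = s1 s2^-1 s1 s2^-1 on 3 strands, 4 crossings.
Braid B: s1^-1 s1 s1 s2^-1 s1 s2^-1 s1^-1 s1 on 3 strands reduces by inverse Markov moves (closure unchanged at each step):
  Deconjugate: the word is γ·β·γ⁻¹ with γ = s1^-1 s1 (prefix) and γ⁻¹ = s1^-1 s1 (suffix); strip both.
Reduced to β = s1 s2^-1 s1 s2^-1 on 3 strands, 4 crossings.
Both give the same β = s1 s2^-1 s1 s2^-1 on 3 strands, so one state sum suffices:
Braid: s1 s2^-1 s1 s2^-1 on 3 strands, 4 crossings.
Writhe w = (#positive) - (#negative) = 2 - 2 = 0.
Enumerate smoothing states for the bracket polynomial. There are 2^4 = 16 states.
For each crossing: s=0 is the vertical smoothing, s=1 horizontal. Crossing k contributes A^(sign_k * (1 - 2*s_k)); loop factor d = -A^2 - A^-2.
  state 0000: A-exp=+0, loops=3, term = A^0 * d^2
  state 0001: A-exp=+2, loops=2, term = A^2 * d^1
  state 0010: A-exp=-2, loops=2, term = A^-2 * d^1
  state 0011: A-exp=+0, loops=1, term = A^0 * d^0
  state 0100: A-exp=+2, loops=2, term = A^2 * d^1
  state 0101: A-exp=+4, loops=3, term = A^4 * d^2
  state 0110: A-exp=+0, loops=1, term = A^0 * d^0
  state 0111: A-exp=+2, loops=2, term = A^2 * d^1
  state 1000: A-exp=-2, loops=2, term = A^-2 * d^1
  state 1001: A-exp=+0, loops=1, term = A^0 * d^0
  state 1010: A-exp=-4, loops=3, term = A^-4 * d^2
  state 1011: A-exp=-2, loops=2, term = A^-2 * d^1
  state 1100: A-exp=+0, loops=1, term = A^0 * d^0
  state 1101: A-exp=+2, loops=2, term = A^2 * d^1
  state 1110: A-exp=-2, loops=2, term = A^-2 * d^1
  state 1111: A-exp=+0, loops=1, term = A^0 * d^0
Collect the terms by A-exponent (count of states per loop number):
Powers of d = -A^2 - A^-2: d^2 = A^4 + 2 + A^-4.
  A^4 * (d^2) = A^8 + 2*A^4 + 1
  A^2 * (4*d) = -4*A^4 - 4
  A^0 * (5 + d^2) = A^4 + 7 + A^-4
  A^-2 * (4*d) = -4 - 4*A^-4
  A^-4 * (d^2) = 1 + 2*A^-4 + A^-8
Summing the groups: <K> = A^8 - A^4 + 1 - A^-4 + A^-8
Normalise by the writhe: (-A^3)^(-w) = (-A^3)^(0) = 1, so f(A) = 1 * <K> = A^8 - A^4 + 1 - A^-4 + A^-8.
Substitute A = t^(-1/4), i.e. A^e → t^(-e/4): V(t) = t^2 - t + 1 - t^-1 + t^-2

Answer: t^2 - t + 1 - t^-1 + t^-2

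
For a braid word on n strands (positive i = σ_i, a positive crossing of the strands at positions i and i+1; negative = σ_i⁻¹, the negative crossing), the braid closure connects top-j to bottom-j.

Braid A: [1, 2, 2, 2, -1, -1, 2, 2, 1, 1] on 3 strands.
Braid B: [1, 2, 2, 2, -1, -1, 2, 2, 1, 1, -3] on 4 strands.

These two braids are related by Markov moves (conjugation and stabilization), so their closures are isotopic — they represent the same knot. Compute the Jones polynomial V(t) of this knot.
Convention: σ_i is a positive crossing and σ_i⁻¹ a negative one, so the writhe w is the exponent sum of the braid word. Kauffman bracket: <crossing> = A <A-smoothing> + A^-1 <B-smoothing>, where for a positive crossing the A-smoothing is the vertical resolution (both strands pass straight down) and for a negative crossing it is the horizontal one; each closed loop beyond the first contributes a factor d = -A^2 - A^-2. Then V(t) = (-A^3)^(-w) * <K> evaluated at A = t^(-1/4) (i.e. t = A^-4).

t^10 - 3*t^9 + 5*t^8 - 7*t^7 + 7*t^6 - 7*t^5 + 6*t^4 - 3*t^3 + 2*t^2

Derivation:
Markov-equivalent braids have isotopic closures, hence identical knot invariants. Strip the Markov moves from each word to reach a common short braid β, then compute V(t) once on β.
Braid A: s1 s2 s2 s2 s1^-1 s1^-1 s2 s2 s1 s1 on 3 strands has no conjugating prefix/suffix or stabilization to strip; take β = s1 s2 s2 s2 s1^-1 s1^-1 s2 s2 s1 s1.
Braid B: s1 s2 s2 s2 s1^-1 s1^-1 s2 s2 s1 s1 s3^-1 on 4 strands reduces by inverse Markov moves (closure unchanged at each step):
  Destabilize: the word has the form β·s3^-1 where s3^-1 occurs only as the final letter (β ∈ B_3); drop it and the last strand → 3 strands.
Reduced to β = s1 s2 s2 s2 s1^-1 s1^-1 s2 s2 s1 s1 on 3 strands, 10 crossings.
Both give the same β = s1 s2 s2 s2 s1^-1 s1^-1 s2 s2 s1 s1 on 3 strands, so one state sum suffices:
Braid: s1 s2 s2 s2 s1^-1 s1^-1 s2 s2 s1 s1 on 3 strands, 10 crossings.
Writhe w = (#positive) - (#negative) = 8 - 2 = 6.
State-sum expansion of <K>. There are 2^10 = 1024 states.
Smooth each crossing (0=||, 1=⌣⌢); contribution A^(Σ sign_k(1-2s_k)) * d^(L-1).
Tabulate the states by total A-exponent and number of loops L (A-exp: L × count):
  A^10: L=3 ×1
  A^8: L=2 ×7, L=4 ×3
  A^6: L=1 ×10, L=3 ×32, L=5 ×3
  A^4: L=2 ×76, L=4 ×43, L=6 ×1
  A^2: L=1 ×51, L=3 ×132, L=5 ×27
  A^0: L=2 ×135, L=4 ×109, L=6 ×8
  A^-2: L=3 ×161, L=5 ×48, L=7 ×1
  A^-4: L=4 ×109, L=6 ×11
  A^-6: L=5 ×44, L=7 ×1
  A^-8: L=6 ×10
  A^-10: L=7 ×1
Each group contributes A^e * Σ count * d^(L-1):
Powers of d = -A^2 - A^-2: d^2 = A^4 + 2 + A^-4; d^3 = -A^6 - 3*A^2 - 3*A^-2 - A^-6; d^4 = A^8 + 4*A^4 + 6 + 4*A^-4 + A^-8; d^5 = -A^10 - 5*A^6 - 10*A^2 - 10*A^-2 - 5*A^-6 - A^-10; d^6 = A^12 + 6*A^8 + 15*A^4 + 20 + 15*A^-4 + 6*A^-8 + A^-12.
  A^10 * (d^2) = A^14 + 2*A^10 + A^6
  A^8 * (7*d + 3*d^3) = -3*A^14 - 16*A^10 - 16*A^6 - 3*A^2
  A^6 * (10 + 32*d^2 + 3*d^4) = 3*A^14 + 44*A^10 + 92*A^6 + 44*A^2 + 3*A^-2
  A^4 * (76*d + 43*d^3 + d^5) = -A^14 - 48*A^10 - 215*A^6 - 215*A^2 - 48*A^-2 - A^-6
  A^2 * (51 + 132*d^2 + 27*d^4) = 27*A^10 + 240*A^6 + 477*A^2 + 240*A^-2 + 27*A^-6
  A^0 * (135*d + 109*d^3 + 8*d^5) = -8*A^10 - 149*A^6 - 542*A^2 - 542*A^-2 - 149*A^-6 - 8*A^-10
  A^-2 * (161*d^2 + 48*d^4 + d^6) = A^10 + 54*A^6 + 368*A^2 + 630*A^-2 + 368*A^-6 + 54*A^-10 + A^-14
  A^-4 * (109*d^3 + 11*d^5) = -11*A^6 - 164*A^2 - 437*A^-2 - 437*A^-6 - 164*A^-10 - 11*A^-14
  A^-6 * (44*d^4 + d^6) = A^6 + 50*A^2 + 191*A^-2 + 284*A^-6 + 191*A^-10 + 50*A^-14 + A^-18
  A^-8 * (10*d^5) = -10*A^2 - 50*A^-2 - 100*A^-6 - 100*A^-10 - 50*A^-14 - 10*A^-18
  A^-10 * (d^6) = A^2 + 6*A^-2 + 15*A^-6 + 20*A^-10 + 15*A^-14 + 6*A^-18 + A^-22
Summing the groups: <K> = 2*A^10 - 3*A^6 + 6*A^2 - 7*A^-2 + 7*A^-6 - 7*A^-10 + 5*A^-14 - 3*A^-18 + A^-22
Normalise by the writhe: (-A^3)^(-w) = (-A^3)^(-6) = A^-18, so f(A) = A^-18 * <K> = 2*A^-8 - 3*A^-12 + 6*A^-16 - 7*A^-20 + 7*A^-24 - 7*A^-28 + 5*A^-32 - 3*A^-36 + A^-40.
Substitute A = t^(-1/4), i.e. A^e → t^(-e/4): V(t) = t^10 - 3*t^9 + 5*t^8 - 7*t^7 + 7*t^6 - 7*t^5 + 6*t^4 - 3*t^3 + 2*t^2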